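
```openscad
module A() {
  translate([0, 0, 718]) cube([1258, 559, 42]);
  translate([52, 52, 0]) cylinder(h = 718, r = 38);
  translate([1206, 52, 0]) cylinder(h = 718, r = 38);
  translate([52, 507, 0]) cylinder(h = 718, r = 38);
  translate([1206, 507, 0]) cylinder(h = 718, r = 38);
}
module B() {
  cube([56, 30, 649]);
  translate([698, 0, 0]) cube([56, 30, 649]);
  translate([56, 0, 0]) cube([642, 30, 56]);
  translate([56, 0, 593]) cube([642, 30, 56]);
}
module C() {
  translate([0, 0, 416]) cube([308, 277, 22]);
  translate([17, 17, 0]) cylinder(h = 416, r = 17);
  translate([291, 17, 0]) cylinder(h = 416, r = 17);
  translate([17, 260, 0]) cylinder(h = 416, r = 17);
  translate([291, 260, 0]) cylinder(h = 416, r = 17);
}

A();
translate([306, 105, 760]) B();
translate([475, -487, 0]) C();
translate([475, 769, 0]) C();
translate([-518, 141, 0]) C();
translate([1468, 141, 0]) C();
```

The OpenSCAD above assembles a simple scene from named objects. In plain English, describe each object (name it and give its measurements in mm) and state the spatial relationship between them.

A is a table with a 1258×559 mm rectangular top, 42 mm thick, top surface at z = 760 mm, supported by four round legs of 76 mm diameter, each leg's bounding box inset 14 mm from the nearest pair of top edges, running from the floor.

B is a rectangular picture frame lying in the x–z plane (depth along y). The opening is 642 mm wide (x) by 537 mm tall (z), surrounded by a border 56 mm wide on all four sides. The frame is 30 mm deep and is made of two full-height vertical stiles with two horizontal rails fitted between them.

C is a four-legged stool. The seat is a 308×277×22 mm slab whose top surface is at z = 438 mm; four round legs, each 34 mm in diameter, run from the floor (z = 0) to the underside of the seat, each leg's axis is inset half a diameter from the nearest pair of seat edges (so the leg's bounding box is flush with the corner).

The picture frame is on top of the table. Four stools sit around the table at the −y, +y, −x, +x sides.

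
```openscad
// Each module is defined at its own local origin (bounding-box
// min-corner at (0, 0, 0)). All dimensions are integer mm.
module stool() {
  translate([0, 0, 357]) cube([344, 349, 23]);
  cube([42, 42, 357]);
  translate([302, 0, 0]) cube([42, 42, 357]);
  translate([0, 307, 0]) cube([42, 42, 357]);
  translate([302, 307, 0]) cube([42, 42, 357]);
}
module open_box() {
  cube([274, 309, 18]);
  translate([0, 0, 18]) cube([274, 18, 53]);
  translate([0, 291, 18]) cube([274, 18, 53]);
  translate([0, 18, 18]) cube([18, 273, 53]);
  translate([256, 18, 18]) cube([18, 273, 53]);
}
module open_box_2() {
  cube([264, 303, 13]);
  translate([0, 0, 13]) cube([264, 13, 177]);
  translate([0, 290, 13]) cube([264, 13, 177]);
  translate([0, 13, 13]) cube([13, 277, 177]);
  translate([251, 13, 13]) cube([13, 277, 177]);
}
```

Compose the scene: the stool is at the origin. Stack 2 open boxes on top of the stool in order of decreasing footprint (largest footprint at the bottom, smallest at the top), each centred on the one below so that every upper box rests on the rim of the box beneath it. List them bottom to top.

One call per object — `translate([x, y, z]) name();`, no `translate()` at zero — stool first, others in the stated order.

stool();
translate([35, 20, 380]) open_box();
translate([40, 23, 451]) open_box_2();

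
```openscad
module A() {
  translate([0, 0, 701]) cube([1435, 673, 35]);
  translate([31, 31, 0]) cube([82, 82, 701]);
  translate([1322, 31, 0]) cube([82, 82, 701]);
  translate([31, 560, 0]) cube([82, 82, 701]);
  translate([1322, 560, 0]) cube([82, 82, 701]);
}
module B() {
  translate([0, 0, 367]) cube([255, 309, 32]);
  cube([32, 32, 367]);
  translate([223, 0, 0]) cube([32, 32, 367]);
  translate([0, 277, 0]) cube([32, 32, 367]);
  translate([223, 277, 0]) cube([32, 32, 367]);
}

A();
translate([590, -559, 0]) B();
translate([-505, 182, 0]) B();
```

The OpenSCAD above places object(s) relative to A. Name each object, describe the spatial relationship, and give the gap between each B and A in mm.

A is a table. B is a stool. Two stools sit around the table at the −y, −x sides. The gap between each stool and the table is 250 mm.

Each stool's nearest face is 250 mm from the table's bounding box.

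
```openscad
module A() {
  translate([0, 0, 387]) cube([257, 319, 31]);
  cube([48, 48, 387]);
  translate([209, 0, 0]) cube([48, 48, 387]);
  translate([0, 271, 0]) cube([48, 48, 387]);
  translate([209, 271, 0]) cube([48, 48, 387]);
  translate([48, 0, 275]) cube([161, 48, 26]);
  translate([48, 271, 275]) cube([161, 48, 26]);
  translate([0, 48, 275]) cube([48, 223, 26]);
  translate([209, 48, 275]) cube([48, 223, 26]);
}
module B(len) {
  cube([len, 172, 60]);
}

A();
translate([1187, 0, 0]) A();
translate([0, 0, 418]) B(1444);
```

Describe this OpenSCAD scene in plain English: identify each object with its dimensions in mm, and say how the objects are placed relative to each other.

A is a four-legged stool. The seat is 257×319 mm, 31 mm thick, top at z = 418 mm. It stands on four square legs, each 48×48 mm in cross-section, from z = 0 to the seat underside, each flush with a corner of the seat. Four stretchers, 48 mm wide and 26 mm tall, connect adjacent legs with their undersides at z = 275 mm, each running between the inner faces of the legs it joins and aligned with the legs' outer faces on the other axis.

B is a rectangular beam 1444 mm long (x), 172 mm deep (y), 60 mm thick (z).

The beam spans the tops of two stools placed 930 mm apart, resting at z = 418 mm.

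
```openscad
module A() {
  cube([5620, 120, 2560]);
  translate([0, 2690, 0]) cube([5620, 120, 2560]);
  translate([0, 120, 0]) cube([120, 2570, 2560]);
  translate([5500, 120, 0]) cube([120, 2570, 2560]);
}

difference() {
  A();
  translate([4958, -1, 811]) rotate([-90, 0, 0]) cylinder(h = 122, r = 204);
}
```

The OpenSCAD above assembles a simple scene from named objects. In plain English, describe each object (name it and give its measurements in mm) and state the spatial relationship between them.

A is the wall frame of a small rectangular building: four walls, each 2560 mm tall and 120 mm thick, enclosing a footprint 5620 mm (x) by 2810 mm (y) outside-to-outside, with no floor or roof. The front and back walls (the −y and +y sides) span the full width; the two side walls fit between them.

The house frame has a circular hole of radius 204 mm through its front wall, centred at (x = 4958, z = 811).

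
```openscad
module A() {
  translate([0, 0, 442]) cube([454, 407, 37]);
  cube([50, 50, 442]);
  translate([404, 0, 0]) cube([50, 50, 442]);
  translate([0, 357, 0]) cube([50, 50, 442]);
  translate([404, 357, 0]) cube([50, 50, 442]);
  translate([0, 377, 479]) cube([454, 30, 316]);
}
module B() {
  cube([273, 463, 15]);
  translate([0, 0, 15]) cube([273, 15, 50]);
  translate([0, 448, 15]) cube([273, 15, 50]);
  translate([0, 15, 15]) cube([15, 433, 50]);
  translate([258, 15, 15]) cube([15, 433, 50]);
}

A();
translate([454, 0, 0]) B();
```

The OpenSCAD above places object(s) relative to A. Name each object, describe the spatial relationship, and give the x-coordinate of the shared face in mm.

The chair's +x face and the open box's −x face are both at x = 454 mm.

A is a chair. B is an open box. The open box is against the chair's +x side, with their −y faces flush. The x-coordinate of the shared face is 454 mm.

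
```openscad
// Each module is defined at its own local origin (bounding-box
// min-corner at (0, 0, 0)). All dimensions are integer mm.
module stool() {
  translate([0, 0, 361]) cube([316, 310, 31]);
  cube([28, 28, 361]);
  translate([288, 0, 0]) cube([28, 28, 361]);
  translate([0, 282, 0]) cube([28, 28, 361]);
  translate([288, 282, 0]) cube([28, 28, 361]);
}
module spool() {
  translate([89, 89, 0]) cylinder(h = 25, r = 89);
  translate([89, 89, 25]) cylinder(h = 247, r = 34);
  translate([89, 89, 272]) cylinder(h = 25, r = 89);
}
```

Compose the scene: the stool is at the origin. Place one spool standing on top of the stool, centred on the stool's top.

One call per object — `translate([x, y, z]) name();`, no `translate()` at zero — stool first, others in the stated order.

stool();
translate([69, 66, 392]) spool();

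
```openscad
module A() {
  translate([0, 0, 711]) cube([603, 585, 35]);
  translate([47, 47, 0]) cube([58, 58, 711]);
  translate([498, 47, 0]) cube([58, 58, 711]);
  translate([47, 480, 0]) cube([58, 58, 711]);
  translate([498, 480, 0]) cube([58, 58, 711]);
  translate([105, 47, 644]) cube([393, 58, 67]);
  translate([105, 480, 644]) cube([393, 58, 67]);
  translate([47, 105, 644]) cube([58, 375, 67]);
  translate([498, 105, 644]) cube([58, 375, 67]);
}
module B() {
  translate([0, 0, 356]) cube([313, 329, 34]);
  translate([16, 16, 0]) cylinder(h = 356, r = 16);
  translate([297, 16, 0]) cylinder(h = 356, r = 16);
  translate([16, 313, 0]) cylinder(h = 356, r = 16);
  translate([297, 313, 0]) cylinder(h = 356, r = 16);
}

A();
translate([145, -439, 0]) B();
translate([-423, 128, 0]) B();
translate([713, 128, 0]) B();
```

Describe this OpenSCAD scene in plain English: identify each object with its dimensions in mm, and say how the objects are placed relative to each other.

A is a rectangular dining table. The top is 603×585×35 mm with its upper surface at z = 746 mm. It stands on four 58×58 mm square legs, each inset 47 mm from the nearest pair of top edges, running from the floor to the underside of the top. Four apron rails, 58 mm thick and 67 mm tall, run between adjacent legs with their top edges flush with the underside of the top and their outer faces flush with the legs' outer faces.

B is a simple wooden stool: a rectangular seat 313 mm (x) by 329 mm (y), 34 mm thick, top face at z = 390 mm, on four round legs, each 32 mm in diameter. The legs rest on z = 0, each leg's axis is inset half a diameter from the nearest pair of seat edges (so the leg's bounding box is flush with the corner).

Three stools sit around the table at the −y, −x, +x sides.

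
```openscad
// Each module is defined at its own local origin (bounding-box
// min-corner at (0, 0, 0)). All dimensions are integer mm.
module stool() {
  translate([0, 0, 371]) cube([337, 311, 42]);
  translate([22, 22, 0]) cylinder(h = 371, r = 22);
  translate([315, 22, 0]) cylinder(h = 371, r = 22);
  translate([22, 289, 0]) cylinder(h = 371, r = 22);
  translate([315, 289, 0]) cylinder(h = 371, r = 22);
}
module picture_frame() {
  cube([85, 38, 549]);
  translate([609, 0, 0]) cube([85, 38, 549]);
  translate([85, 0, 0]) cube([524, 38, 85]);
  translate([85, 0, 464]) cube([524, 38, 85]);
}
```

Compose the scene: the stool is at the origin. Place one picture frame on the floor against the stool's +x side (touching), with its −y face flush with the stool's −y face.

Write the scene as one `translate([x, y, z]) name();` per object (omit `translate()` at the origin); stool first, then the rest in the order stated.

stool();
translate([337, 0, 0]) picture_frame();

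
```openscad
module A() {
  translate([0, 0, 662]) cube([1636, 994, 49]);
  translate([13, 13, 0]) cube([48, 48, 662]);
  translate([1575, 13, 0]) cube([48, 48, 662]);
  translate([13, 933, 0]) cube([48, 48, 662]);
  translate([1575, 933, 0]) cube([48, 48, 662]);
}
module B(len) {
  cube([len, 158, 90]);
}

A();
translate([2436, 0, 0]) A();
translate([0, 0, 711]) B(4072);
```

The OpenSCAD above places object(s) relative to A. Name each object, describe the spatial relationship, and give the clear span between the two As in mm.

A is a table. B is a beam. A beam spans the tops of two tables. The clear span between the two tables is 800 mm.

Second table starts at x = 2436; first ends at x = 1636; clear span = 2436 − 1636 = 800 mm.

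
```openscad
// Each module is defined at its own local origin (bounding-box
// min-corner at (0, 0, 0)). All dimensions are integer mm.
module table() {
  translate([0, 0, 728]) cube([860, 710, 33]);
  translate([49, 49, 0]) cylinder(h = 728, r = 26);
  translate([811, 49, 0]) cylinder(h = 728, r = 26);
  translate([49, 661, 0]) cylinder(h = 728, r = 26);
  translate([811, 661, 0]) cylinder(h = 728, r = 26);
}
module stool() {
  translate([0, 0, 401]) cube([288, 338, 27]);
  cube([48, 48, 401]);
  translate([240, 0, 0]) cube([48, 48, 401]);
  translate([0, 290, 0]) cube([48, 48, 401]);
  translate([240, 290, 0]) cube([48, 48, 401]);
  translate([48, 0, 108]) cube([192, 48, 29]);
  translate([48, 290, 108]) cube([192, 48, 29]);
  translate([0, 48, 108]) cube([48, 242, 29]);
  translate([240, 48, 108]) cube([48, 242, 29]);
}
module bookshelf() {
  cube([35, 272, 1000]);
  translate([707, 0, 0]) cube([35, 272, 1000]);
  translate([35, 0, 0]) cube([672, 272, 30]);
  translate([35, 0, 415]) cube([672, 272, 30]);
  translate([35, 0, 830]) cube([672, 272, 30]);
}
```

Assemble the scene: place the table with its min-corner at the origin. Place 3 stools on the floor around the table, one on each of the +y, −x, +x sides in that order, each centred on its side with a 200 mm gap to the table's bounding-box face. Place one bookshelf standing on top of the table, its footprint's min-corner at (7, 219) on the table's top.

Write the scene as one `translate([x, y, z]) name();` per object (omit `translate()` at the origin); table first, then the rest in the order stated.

table();
translate([286, 910, 0]) stool();
translate([-488, 186, 0]) stool();
translate([1060, 186, 0]) stool();
translate([7, 219, 761]) bookshelf();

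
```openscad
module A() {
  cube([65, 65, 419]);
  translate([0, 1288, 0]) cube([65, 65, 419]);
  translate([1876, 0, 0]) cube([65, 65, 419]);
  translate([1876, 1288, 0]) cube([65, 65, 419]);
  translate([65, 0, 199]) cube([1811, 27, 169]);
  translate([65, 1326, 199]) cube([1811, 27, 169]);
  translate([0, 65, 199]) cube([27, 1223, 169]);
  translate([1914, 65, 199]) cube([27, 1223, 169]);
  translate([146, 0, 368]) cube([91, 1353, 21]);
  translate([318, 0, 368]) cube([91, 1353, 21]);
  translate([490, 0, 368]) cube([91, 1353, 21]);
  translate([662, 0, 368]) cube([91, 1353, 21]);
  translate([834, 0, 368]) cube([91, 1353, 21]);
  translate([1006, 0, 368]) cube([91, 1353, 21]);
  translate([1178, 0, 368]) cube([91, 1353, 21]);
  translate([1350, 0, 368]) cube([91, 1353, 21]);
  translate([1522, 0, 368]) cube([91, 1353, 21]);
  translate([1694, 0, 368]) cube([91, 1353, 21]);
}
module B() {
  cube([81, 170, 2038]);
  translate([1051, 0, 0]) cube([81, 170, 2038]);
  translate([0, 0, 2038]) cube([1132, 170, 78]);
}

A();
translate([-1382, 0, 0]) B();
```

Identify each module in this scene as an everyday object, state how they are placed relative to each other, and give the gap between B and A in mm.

The door frame's nearest face is 250 mm from the bed frame's −x face.

A is a bed frame. B is a door frame. The door frame is on the floor beside the bed frame on its −x side. The gap between the door frame and the bed frame is 250 mm.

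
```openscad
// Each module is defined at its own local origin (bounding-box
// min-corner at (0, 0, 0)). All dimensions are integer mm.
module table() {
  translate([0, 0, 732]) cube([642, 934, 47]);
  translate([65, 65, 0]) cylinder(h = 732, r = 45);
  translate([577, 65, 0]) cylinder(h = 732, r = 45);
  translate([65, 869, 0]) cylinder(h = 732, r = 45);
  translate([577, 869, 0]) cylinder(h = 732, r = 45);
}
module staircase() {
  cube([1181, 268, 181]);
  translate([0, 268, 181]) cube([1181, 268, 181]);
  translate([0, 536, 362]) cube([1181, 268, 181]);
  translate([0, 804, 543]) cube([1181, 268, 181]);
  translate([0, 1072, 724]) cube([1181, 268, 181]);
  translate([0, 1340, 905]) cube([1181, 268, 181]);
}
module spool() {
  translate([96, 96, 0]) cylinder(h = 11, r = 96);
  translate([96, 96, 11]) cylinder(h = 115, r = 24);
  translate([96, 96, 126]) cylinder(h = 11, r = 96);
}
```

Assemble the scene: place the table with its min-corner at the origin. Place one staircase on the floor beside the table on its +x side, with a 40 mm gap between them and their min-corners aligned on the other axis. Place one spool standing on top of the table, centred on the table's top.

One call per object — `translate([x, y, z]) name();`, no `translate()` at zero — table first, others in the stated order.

table();
translate([682, 0, 0]) staircase();
translate([225, 371, 779]) spool();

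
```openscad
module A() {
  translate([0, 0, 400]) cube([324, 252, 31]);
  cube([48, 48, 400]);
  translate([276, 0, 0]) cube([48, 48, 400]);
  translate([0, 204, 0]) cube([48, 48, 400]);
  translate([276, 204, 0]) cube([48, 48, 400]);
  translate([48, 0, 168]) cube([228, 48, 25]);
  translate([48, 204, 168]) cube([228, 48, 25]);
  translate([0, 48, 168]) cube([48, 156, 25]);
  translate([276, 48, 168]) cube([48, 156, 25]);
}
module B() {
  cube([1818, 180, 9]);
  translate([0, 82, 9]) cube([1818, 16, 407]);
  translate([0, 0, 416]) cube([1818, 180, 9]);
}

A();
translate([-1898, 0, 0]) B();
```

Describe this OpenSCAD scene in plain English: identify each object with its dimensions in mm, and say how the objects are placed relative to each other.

A is a four-legged stool. The seat is 324×252 mm, 31 mm thick, top at z = 431 mm. It stands on four square legs, each 48×48 mm in cross-section, from z = 0 to the seat underside, each flush with a corner of the seat. Four stretchers, 48 mm wide and 25 mm tall, connect adjacent legs with their undersides at z = 168 mm, each running between the inner faces of the legs it joins and aligned with the legs' outer faces on the other axis.

B is an I-beam lying along x, 1818 mm long. Overall section height 425 mm. Two flanges 180 mm wide (y) and 9 mm thick, one on the floor and one at the top; a web 16 mm thick runs between them, centred on the flange width.

The I-beam is on the floor beside the stool on its −x side.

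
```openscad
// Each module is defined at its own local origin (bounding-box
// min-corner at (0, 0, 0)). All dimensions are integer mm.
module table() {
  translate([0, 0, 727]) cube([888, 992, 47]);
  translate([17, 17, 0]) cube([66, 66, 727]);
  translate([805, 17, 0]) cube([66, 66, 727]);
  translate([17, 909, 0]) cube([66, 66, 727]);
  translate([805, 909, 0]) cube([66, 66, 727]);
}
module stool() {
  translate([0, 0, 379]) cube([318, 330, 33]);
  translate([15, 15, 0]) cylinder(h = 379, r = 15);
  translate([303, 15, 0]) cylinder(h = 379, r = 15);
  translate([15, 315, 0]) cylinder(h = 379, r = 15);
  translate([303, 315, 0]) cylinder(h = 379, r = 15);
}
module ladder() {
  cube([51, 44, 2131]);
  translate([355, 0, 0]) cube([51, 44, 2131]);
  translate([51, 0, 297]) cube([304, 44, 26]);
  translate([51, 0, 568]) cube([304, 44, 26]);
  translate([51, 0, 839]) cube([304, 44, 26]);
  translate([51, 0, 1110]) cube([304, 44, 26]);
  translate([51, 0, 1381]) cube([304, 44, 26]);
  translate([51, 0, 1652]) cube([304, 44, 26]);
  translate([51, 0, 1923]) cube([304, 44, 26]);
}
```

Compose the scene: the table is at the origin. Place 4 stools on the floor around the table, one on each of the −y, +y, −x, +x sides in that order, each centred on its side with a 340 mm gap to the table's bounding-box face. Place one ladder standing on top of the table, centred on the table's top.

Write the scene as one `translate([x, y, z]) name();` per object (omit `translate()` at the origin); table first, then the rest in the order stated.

table();
translate([285, -670, 0]) stool();
translate([285, 1332, 0]) stool();
translate([-658, 331, 0]) stool();
translate([1228, 331, 0]) stool();
translate([241, 474, 774]) ladder();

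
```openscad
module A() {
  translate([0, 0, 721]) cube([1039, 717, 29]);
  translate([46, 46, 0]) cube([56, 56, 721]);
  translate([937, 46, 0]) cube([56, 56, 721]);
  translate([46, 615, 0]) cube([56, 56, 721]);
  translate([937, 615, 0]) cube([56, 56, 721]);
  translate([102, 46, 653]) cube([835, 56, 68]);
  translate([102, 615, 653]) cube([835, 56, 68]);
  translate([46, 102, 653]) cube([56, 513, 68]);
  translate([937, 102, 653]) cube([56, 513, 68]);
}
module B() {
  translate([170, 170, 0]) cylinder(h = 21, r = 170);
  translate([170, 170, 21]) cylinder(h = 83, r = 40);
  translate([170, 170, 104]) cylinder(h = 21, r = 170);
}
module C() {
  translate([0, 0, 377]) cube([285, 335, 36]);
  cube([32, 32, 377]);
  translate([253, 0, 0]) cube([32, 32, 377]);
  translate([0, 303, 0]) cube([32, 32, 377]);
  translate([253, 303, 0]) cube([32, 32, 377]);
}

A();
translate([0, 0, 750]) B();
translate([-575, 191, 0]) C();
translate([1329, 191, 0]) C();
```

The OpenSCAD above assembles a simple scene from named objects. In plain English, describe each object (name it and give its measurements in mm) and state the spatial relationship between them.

A is a table with a 1039×717 mm rectangular top, 29 mm thick, top surface at z = 750 mm, supported by four 56×56 mm square legs, each inset 46 mm from the nearest pair of top edges, running from the floor. Four apron rails, 56 mm thick and 68 mm tall, run between adjacent legs with their top edges flush with the underside of the top and their outer faces flush with the legs' outer faces.

B is a spool: two coaxial disc flanges of radius 170 mm and thickness 21 mm, joined by a core cylinder of radius 40 mm and height 83 mm. The lower flange rests on z = 0 and the three cylinders share a vertical axis.

C is a four-legged stool. The seat is 285×335 mm, 36 mm thick, top at z = 413 mm. It stands on four square legs, each 32×32 mm in cross-section, from z = 0 to the seat underside, each flush with a corner of the seat.

The spool is on top of the table. Two stools sit around the table at the −x, +x sides.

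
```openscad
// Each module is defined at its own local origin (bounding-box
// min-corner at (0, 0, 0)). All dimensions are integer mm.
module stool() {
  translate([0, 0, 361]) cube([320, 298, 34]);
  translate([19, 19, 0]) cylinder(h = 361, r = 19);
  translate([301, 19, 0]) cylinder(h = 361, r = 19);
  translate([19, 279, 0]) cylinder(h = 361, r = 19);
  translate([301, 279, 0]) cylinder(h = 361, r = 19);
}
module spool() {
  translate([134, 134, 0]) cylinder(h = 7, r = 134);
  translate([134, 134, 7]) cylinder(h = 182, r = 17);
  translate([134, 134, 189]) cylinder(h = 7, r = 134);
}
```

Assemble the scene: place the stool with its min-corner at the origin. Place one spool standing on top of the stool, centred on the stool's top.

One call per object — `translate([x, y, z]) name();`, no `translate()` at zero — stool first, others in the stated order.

stool();
translate([26, 15, 395]) spool();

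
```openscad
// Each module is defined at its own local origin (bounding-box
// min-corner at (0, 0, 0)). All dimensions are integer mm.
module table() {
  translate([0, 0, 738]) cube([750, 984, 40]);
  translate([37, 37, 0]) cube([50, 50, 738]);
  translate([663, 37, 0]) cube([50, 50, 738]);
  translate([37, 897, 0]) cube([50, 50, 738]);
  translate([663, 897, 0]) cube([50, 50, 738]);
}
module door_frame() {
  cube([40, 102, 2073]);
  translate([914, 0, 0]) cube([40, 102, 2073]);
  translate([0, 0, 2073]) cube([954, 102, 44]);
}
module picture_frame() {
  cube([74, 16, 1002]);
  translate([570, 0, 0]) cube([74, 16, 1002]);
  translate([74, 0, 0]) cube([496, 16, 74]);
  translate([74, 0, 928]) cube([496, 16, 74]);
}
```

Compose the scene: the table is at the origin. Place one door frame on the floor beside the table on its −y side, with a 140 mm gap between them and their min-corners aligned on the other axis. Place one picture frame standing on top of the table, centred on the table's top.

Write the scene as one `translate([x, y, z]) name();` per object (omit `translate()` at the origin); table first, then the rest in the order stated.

table();
translate([0, -242, 0]) door_frame();
translate([53, 484, 778]) picture_frame();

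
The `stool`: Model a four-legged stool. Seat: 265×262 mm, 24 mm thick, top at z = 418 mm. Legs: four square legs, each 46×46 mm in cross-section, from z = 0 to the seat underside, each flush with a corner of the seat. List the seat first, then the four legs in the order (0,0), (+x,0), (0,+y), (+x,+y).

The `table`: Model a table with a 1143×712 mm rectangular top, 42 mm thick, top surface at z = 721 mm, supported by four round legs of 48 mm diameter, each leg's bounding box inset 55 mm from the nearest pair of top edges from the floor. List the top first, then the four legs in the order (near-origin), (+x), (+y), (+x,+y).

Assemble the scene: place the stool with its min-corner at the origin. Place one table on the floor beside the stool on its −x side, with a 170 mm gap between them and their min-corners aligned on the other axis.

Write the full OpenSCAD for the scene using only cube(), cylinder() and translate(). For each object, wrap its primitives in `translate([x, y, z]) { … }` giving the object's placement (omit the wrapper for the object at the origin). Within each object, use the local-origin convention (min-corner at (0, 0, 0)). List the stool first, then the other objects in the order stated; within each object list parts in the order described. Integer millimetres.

translate([0, 0, 394]) cube([265, 262, 24]);
cube([46, 46, 394]);
translate([219, 0, 0]) cube([46, 46, 394]);
translate([0, 216, 0]) cube([46, 46, 394]);
translate([219, 216, 0]) cube([46, 46, 394]);
translate([-1313, 0, 0]) {
  translate([0, 0, 679]) cube([1143, 712, 42]);
  translate([79, 79, 0]) cylinder(h = 679, r = 24);
  translate([1064, 79, 0]) cylinder(h = 679, r = 24);
  translate([79, 633, 0]) cylinder(h = 679, r = 24);
  translate([1064, 633, 0]) cylinder(h = 679, r = 24);
}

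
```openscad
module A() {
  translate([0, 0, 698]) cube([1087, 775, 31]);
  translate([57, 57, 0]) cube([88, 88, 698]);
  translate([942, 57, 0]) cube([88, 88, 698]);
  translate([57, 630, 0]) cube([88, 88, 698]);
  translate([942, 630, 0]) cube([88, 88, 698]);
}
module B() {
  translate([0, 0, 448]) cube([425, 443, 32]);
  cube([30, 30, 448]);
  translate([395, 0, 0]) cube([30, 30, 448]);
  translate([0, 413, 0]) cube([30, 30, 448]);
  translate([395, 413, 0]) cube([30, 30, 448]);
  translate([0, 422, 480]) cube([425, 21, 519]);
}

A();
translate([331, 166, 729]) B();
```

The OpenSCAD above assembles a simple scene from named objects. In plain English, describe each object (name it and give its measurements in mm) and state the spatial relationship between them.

A is a rectangular dining table. The top is 1087×775×31 mm with its upper surface at z = 729 mm. It stands on four 88×88 mm square legs, each inset 57 mm from the nearest pair of top edges, running from the floor to the underside of the top.

B is a chair. The seat is a 425×443×32 mm slab with its top at z = 480 mm, on four 30×30 mm corner legs (flush with the seat edges, standing on z = 0). A flat backrest 21 mm thick, 519 mm tall, spans the full seat width and rises from the seat top along its +y edge, rear face flush with the rear of the seat.

The chair is on top of the table, centred.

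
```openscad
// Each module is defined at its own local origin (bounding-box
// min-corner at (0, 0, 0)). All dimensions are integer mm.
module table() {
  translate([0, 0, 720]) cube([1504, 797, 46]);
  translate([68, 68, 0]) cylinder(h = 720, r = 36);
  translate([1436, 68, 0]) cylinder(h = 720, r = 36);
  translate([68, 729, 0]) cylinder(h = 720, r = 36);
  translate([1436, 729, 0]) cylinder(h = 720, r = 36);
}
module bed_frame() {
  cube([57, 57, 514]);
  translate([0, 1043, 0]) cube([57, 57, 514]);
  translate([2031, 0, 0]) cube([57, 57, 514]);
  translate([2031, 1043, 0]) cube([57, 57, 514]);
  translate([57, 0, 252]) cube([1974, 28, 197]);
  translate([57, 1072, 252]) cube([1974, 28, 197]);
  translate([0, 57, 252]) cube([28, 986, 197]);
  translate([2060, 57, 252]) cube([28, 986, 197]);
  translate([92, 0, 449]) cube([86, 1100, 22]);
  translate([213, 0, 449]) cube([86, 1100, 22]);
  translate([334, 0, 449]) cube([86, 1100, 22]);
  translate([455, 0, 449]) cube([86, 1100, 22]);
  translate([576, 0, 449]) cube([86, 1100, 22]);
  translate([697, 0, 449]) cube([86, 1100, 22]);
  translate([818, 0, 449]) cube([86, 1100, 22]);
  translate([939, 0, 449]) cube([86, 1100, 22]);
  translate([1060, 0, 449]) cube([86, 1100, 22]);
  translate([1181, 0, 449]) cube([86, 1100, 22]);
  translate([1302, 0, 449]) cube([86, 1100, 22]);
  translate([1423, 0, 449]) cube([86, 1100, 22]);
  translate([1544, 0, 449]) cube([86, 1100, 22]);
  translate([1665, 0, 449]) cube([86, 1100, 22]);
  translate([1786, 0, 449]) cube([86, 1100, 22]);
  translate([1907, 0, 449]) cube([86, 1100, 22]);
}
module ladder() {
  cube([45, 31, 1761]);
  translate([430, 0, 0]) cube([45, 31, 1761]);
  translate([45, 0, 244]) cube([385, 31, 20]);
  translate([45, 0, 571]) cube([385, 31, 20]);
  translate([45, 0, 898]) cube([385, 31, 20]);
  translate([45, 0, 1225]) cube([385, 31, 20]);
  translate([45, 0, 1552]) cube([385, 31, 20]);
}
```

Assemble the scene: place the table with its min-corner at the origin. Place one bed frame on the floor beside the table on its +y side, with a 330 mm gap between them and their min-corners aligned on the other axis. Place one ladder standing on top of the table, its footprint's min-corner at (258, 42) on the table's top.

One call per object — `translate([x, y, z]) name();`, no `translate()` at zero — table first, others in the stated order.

table();
translate([0, 1127, 0]) bed_frame();
translate([258, 42, 766]) ladder();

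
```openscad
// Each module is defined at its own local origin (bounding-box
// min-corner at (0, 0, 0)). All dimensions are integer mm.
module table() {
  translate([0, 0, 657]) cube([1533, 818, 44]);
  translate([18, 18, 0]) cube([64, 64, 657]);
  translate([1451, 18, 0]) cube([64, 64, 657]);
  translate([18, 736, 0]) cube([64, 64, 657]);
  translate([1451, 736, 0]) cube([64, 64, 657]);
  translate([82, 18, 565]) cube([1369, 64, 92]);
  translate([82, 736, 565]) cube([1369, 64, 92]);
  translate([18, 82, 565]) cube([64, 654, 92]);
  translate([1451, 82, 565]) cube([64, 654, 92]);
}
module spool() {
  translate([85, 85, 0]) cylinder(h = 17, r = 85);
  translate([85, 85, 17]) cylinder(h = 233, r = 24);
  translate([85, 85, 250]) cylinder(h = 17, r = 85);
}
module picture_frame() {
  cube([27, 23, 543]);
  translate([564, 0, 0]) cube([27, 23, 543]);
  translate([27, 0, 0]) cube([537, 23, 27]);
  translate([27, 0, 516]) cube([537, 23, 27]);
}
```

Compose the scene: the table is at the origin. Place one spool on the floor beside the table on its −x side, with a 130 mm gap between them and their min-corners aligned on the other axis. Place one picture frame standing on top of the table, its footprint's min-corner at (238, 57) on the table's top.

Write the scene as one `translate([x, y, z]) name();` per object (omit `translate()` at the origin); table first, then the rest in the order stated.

table();
translate([-300, 0, 0]) spool();
translate([238, 57, 701]) picture_frame();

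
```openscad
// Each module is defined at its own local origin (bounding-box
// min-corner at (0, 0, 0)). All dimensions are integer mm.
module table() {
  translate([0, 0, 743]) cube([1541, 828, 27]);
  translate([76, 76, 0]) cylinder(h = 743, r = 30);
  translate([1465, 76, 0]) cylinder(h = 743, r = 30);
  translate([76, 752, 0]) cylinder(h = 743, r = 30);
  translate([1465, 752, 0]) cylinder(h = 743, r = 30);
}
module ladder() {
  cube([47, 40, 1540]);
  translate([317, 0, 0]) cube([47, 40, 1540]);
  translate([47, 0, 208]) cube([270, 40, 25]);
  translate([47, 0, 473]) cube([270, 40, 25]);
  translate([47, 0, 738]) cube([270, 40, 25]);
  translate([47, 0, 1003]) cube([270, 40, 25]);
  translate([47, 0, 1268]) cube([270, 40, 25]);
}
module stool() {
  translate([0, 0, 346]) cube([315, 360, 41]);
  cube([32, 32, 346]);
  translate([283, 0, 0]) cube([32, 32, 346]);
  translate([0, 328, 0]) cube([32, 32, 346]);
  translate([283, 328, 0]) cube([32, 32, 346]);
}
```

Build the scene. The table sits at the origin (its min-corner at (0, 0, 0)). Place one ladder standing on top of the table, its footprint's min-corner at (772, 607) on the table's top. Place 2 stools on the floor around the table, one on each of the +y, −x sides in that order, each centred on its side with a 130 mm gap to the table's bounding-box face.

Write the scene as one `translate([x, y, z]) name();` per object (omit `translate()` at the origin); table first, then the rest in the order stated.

table();
translate([772, 607, 770]) ladder();
translate([613, 958, 0]) stool();
translate([-445, 234, 0]) stool();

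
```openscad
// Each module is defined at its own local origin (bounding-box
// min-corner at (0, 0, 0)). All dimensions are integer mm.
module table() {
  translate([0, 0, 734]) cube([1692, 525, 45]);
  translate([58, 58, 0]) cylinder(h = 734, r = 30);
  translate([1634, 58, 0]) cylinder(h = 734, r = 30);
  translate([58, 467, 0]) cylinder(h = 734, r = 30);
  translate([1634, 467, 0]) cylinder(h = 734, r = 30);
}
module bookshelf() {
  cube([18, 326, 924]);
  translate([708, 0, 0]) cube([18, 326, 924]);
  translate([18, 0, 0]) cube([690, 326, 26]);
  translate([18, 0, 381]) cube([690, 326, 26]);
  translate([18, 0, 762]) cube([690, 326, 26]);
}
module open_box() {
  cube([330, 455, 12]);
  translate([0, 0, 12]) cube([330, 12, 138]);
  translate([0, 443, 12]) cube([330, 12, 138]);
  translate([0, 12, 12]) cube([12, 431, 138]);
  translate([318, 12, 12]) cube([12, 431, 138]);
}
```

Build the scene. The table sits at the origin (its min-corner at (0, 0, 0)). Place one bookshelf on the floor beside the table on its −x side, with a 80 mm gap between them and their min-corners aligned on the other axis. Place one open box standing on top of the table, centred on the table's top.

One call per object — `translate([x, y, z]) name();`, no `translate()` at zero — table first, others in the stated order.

table();
translate([-806, 0, 0]) bookshelf();
translate([681, 35, 779]) open_box();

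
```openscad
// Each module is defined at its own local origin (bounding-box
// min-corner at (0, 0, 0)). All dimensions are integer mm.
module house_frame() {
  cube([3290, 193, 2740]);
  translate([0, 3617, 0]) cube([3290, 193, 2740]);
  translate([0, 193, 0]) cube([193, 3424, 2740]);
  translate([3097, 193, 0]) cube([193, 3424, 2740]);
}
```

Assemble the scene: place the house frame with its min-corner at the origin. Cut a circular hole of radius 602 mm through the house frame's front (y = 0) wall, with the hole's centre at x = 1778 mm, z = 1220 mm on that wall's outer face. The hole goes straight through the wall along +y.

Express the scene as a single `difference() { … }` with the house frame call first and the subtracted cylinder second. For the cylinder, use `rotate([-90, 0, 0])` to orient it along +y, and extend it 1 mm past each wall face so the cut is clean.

difference() {
  house_frame();
  translate([1778, -1, 1220]) rotate([-90, 0, 0]) cylinder(h = 195, r = 602);
}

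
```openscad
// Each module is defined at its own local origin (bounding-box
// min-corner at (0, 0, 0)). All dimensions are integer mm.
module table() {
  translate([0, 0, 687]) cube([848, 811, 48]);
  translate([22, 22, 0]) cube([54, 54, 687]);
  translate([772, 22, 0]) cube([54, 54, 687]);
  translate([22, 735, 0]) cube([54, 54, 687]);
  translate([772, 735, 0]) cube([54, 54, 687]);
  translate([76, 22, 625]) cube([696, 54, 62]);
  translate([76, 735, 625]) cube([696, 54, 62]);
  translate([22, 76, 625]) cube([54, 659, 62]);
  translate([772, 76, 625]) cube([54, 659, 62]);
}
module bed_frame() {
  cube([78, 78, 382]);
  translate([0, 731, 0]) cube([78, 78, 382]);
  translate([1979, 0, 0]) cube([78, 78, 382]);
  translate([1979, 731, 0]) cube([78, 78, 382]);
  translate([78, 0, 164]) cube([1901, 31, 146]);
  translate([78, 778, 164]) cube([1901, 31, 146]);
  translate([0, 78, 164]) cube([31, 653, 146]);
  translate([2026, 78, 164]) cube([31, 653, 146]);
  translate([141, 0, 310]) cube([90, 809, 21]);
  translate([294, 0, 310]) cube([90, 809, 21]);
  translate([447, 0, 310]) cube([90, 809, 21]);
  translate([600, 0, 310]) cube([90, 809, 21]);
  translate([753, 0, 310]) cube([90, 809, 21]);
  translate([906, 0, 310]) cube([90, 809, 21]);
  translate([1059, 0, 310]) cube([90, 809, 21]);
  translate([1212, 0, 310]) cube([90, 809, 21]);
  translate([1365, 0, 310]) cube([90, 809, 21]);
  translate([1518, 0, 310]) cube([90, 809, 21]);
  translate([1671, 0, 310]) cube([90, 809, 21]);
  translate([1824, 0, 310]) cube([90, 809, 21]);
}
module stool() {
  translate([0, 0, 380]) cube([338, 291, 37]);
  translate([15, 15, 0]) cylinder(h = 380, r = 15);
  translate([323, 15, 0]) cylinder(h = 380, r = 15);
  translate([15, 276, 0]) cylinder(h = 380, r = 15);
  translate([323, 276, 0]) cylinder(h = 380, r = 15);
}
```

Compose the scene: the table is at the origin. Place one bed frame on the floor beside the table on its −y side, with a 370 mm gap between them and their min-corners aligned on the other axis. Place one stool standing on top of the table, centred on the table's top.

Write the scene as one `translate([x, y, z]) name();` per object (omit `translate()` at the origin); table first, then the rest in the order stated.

table();
translate([0, -1179, 0]) bed_frame();
translate([255, 260, 735]) stool();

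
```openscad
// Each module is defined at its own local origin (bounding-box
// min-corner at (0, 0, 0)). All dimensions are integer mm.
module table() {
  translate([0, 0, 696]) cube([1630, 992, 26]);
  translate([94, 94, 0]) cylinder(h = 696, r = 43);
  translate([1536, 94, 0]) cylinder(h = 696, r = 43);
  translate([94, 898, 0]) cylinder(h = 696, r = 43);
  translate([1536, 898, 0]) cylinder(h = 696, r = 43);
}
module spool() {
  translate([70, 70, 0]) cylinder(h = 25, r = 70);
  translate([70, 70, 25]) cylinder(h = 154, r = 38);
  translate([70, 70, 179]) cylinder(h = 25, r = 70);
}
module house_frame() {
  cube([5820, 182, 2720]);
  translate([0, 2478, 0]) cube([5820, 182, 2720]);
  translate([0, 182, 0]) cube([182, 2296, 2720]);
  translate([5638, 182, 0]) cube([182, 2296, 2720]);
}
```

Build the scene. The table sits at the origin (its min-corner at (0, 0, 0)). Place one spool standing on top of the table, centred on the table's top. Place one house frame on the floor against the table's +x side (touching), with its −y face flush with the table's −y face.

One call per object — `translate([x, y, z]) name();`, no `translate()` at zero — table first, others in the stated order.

table();
translate([745, 426, 722]) spool();
translate([1630, 0, 0]) house_frame();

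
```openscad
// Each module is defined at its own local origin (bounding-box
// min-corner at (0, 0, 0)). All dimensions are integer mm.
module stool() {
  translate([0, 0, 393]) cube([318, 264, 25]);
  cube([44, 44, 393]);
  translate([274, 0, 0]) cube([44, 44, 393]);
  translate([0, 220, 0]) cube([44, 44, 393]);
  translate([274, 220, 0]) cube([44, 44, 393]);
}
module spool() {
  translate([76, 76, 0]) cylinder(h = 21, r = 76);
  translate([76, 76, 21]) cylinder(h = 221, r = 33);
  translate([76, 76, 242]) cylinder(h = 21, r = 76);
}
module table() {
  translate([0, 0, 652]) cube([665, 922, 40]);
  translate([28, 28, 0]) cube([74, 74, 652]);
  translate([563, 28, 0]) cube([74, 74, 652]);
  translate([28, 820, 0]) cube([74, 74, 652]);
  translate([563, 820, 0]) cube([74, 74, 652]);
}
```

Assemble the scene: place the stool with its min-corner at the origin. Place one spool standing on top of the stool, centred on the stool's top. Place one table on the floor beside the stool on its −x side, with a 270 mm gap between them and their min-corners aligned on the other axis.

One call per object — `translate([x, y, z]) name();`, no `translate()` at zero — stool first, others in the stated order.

stool();
translate([83, 56, 418]) spool();
translate([-935, 0, 0]) table();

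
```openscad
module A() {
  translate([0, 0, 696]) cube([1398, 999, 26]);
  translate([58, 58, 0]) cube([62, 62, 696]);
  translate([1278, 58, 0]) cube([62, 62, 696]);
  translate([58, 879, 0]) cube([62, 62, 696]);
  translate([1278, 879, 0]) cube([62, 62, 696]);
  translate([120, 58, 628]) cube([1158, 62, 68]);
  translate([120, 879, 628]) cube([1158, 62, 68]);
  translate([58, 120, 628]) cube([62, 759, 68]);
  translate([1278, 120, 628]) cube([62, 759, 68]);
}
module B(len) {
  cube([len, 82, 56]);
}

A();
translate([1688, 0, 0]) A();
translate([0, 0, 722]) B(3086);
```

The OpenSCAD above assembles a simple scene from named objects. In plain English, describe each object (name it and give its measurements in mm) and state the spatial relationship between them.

A is a rectangular dining table. The top is 1398×999×26 mm with its upper surface at z = 722 mm. It stands on four 62×62 mm square legs, each inset 58 mm from the nearest pair of top edges, running from the floor to the underside of the top. Four apron rails, 62 mm thick and 68 mm tall, run between adjacent legs with their top edges flush with the underside of the top and their outer faces flush with the legs' outer faces.

B is a rectangular beam 3086 mm long (x), 82 mm deep (y), 56 mm thick (z).

The beam spans the tops of two tables placed 290 mm apart, resting at z = 722 mm.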